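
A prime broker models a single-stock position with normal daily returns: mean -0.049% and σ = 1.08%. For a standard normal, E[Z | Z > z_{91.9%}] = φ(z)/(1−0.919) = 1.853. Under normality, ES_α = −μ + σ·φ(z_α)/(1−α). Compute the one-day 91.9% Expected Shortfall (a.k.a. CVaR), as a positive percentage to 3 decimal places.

ES = −(-0.049%) + 1.08% × 1.853 = 2.050%.

2.050%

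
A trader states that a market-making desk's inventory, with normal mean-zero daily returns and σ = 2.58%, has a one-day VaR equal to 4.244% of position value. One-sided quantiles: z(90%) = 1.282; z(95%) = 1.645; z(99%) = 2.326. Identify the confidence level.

Implied z = VaR/σ = 4.244 / 2.58 = 1.645.
This matches z(95%) = 1.645.

95%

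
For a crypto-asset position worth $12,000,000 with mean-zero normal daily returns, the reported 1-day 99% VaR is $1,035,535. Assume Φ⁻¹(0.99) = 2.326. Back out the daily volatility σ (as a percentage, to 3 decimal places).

VaR as a fraction: $1,035,535 / $12,000,000 = 8.629%.
σ = VaR / z = 8.629% / 2.326 = 3.710%.

3.710%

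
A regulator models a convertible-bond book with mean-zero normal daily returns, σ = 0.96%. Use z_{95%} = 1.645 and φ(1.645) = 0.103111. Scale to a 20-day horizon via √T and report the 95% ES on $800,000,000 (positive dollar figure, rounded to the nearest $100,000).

$70,800,000

σ_{20d} = 0.96% × √20 = 4.293%.
ES multiplier = φ(z)/(1−α) = 0.103111/0.05 = 2.062.
ES = 4.293% × 2.062 = 8.852%; on $800,000,000: $70,816,000.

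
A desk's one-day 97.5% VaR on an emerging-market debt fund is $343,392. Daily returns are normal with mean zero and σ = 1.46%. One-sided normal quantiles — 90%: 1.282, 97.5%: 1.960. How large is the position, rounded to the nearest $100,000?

$12,000,000

VaR as a fraction of value: z·σ = 1.960 × 1.46% = 2.8616%.
Position = $343,392 / 0.028616 = $12,000,000.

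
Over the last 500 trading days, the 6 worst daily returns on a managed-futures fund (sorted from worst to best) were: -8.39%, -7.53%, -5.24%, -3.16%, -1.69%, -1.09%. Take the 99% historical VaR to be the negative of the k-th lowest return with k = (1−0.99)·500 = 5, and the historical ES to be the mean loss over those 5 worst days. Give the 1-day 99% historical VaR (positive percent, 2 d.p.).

k = 5; the 5th lowest return is -1.69%, so VaR = 1.69%.

1.69%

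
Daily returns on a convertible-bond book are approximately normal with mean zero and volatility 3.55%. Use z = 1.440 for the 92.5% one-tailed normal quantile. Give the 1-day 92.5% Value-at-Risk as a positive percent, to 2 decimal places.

5.11%

VaR = z·σ = 1.440 × 3.55% = 5.112%.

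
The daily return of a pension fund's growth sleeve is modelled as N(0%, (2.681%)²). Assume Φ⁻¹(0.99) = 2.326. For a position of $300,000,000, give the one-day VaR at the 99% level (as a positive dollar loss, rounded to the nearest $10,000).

$18,710,000

VaR = z·σ = 2.326 × 2.681% = 6.236%.
On $300,000,000: 0.06236 × $300,000,000 = $18,708,000.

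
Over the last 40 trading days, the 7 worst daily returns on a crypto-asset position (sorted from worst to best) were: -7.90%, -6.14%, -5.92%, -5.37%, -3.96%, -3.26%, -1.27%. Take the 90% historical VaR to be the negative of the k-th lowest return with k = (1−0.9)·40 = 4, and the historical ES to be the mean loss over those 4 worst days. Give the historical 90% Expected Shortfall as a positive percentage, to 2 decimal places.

The 4 worst returns sum to -25.33%.
ES = −(-25.33%) / 4 = 6.3325% ≈ 6.33%.

6.33%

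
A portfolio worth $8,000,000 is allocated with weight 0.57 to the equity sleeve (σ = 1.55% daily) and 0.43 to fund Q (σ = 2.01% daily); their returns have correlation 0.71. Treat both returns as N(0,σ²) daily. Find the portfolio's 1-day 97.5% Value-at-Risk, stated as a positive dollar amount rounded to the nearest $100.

σ_p² = 0.57²·1.55² + 0.43²·2.01² + 2·0.71·0.57·0.43·1.55·2.01 = 2.6119 (%²).
σ_p = √2.6119 = 1.616%.
At 97.5%, z = 1.960.
VaR = 1.960 × 1.616% = 3.167%; on $8,000,000 that is $253,360.

$253,400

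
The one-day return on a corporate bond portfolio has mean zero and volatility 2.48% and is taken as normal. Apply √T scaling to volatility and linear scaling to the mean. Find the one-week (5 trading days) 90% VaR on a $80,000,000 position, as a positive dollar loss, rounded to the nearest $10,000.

At 90%, z = 1.282.
σ_{5d} = 2.48% × √5 = 5.545%.
VaR = 1.282 × 5.545% = 7.109%.
On $80,000,000: 0.07109 × $80,000,000 = $5,687,200.

$5,690,000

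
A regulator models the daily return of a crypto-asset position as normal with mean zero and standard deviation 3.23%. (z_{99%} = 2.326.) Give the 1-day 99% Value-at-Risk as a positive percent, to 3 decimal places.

VaR = z·σ = 2.326 × 3.23% = 7.513%.

7.513%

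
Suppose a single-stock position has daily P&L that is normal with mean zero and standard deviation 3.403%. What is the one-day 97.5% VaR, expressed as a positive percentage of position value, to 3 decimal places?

6.670%

At 97.5% one-sided, z = 1.960.
VaR = z·σ = 1.960 × 3.403% = 6.670%.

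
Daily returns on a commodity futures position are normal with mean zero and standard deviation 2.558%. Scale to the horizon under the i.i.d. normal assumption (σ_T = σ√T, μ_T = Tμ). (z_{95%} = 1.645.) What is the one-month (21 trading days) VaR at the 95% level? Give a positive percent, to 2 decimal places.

19.28%

σ_{21d} = 2.558% × √21 = 11.722%.
VaR = 1.645 × 11.722% = 19.283%.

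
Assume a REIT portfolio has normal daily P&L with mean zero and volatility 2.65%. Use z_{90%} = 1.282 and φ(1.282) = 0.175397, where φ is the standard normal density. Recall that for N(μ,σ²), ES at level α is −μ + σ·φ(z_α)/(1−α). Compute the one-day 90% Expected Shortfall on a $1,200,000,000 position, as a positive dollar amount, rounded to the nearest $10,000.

Tail multiplier: φ(z)/(1−α) = 0.175397 / 0.1 = 1.754.
ES = 2.65% × 1.754 = 4.648%.
On $1,200,000,000: 0.04648 × $1,200,000,000 = $55,776,000.

$55,780,000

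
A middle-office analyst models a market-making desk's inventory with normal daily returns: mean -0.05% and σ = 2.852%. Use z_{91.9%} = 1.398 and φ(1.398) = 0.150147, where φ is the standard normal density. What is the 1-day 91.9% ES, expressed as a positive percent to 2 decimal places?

Tail multiplier: φ(z)/(1−α) = 0.150147 / 0.081 = 1.854.
ES = −(-0.05%) + 2.852% × 1.854 = 5.338%.

5.34%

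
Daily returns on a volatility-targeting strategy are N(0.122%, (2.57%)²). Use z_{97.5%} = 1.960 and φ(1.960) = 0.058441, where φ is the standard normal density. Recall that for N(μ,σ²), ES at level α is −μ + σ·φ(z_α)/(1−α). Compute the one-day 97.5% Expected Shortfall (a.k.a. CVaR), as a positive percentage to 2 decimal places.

5.89%

Tail multiplier: φ(z)/(1−α) = 0.058441 / 0.025 = 2.338.
ES = −(0.122%) + 2.57% × 2.338 = 5.887%.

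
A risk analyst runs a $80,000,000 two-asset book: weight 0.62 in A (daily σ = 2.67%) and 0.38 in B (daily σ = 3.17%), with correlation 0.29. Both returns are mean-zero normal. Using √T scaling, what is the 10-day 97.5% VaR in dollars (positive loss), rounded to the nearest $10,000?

σ_p = √(0.62²·2.67² + 0.38²·3.17² + 2·0.29·0.62·0.38·2.67·3.17) = 2.313%.
σ_{10d} = 2.313% × √10 = 7.314%.
z(97.5%) = 1.960.
VaR = 1.960 × 7.314% = 14.335%; on $80,000,000 that is $11,468,000.

$11,470,000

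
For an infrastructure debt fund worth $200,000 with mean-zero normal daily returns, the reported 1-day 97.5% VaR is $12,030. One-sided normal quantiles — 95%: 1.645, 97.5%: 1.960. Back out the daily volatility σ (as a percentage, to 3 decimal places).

3.069%

VaR as a fraction: $12,030 / $200,000 = 6.015%.
σ = VaR / z = 6.015% / 1.960 = 3.069%.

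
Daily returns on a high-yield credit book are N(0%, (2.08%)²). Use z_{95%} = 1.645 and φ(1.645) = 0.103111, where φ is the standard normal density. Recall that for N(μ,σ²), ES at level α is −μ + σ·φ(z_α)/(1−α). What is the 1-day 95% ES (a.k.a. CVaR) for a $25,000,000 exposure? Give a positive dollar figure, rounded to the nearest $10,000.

Tail multiplier: φ(z)/(1−α) = 0.103111 / 0.05 = 2.062.
ES = 2.08% × 2.062 = 4.289%.
On $25,000,000: 0.04289 × $25,000,000 = $1,072,250.

$1,070,000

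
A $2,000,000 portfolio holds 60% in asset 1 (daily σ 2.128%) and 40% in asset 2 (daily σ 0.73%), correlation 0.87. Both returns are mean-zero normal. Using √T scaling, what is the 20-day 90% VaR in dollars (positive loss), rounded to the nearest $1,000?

σ_p = √(0.6²·2.128² + 0.4²·0.73² + 2·0.87·0.6·0.4·2.128·0.73) = 1.538%.
σ_{20d} = 1.538% × √20 = 6.878%.
z(90%) = 1.282.
VaR = 1.282 × 6.878% = 8.818%; on $2,000,000 that is $176,360.

$176,000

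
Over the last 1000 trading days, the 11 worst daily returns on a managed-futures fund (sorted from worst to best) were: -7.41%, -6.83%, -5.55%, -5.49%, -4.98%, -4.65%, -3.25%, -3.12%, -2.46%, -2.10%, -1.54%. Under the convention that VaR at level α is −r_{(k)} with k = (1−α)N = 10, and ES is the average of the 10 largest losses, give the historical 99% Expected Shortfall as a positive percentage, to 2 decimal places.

4.58%

The 10 worst returns sum to -45.84%.
ES = −(-45.84%) / 10 = 4.584% ≈ 4.58%.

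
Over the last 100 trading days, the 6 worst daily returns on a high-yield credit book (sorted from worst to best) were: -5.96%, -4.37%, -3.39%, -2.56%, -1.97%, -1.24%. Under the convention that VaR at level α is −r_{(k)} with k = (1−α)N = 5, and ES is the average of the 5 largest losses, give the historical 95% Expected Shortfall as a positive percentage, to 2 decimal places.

The 5 worst returns sum to -18.25%.
ES = −(-18.25%) / 5 = 3.65%.

3.65%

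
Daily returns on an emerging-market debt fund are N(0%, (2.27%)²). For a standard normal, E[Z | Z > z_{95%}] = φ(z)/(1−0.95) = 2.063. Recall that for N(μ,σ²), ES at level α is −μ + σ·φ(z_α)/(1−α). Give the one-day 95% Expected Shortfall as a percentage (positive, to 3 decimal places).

ES = 2.27% × 2.063 = 4.683%.

4.683%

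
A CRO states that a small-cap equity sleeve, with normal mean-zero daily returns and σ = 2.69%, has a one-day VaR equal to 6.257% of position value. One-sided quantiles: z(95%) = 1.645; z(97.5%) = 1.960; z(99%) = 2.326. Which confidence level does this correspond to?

99%

Implied z = VaR/σ = 6.257 / 2.69 = 2.326.
This matches z(99%) = 2.326.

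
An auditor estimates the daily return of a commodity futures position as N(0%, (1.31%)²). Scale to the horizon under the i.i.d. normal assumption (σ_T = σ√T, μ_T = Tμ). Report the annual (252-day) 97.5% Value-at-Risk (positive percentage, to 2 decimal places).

At 97.5%, z = 1.960.
σ_{252d} = 1.31% × √252 = 20.796%.
VaR = 1.960 × 20.796% = 40.760%.

40.76%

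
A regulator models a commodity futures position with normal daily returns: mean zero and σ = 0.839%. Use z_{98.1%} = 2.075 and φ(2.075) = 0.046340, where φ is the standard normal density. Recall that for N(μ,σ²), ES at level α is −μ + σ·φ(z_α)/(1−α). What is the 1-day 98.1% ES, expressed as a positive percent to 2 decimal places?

Tail multiplier: φ(z)/(1−α) = 0.046340 / 0.019 = 2.439.
ES = 0.839% × 2.439 = 2.046%.

2.05%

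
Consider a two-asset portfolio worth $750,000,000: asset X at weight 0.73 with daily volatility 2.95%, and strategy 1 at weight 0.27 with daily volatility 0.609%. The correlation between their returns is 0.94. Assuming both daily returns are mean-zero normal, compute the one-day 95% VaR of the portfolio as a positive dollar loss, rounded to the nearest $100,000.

$28,500,000

σ_p² = 0.73²·2.95² + 0.27²·0.609² + 2·0.94·0.73·0.27·2.95·0.609 = 5.3303 (%²).
σ_p = √5.3303 = 2.309%.
At 95%, z = 1.645.
VaR = 1.645 × 2.309% = 3.798%; on $750,000,000 that is $28,485,000.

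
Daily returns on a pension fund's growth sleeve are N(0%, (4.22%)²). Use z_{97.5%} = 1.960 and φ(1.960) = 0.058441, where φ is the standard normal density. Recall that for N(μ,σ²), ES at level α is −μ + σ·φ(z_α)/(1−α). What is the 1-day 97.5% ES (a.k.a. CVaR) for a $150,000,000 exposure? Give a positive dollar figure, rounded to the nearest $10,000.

Tail multiplier: φ(z)/(1−α) = 0.058441 / 0.025 = 2.338.
ES = 4.22% × 2.338 = 9.866%.
On $150,000,000: 0.09866 × $150,000,000 = $14,799,000.

$14,800,000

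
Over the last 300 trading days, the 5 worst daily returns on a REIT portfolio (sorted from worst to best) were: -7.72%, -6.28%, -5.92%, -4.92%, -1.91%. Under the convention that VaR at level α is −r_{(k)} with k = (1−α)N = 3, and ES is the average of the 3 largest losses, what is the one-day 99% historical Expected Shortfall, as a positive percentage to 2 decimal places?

The 3 worst returns sum to -19.92%.
ES = −(-19.92%) / 3 = 6.64%.

6.64%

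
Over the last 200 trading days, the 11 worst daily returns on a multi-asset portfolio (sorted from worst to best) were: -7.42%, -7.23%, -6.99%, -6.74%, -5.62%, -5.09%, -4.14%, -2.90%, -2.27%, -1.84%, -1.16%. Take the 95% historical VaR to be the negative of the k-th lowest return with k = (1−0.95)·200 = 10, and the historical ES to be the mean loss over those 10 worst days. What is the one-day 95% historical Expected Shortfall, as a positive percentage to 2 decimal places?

5.02%

The 10 worst returns sum to -50.24%.
ES = −(-50.24%) / 10 = 5.024% ≈ 5.02%.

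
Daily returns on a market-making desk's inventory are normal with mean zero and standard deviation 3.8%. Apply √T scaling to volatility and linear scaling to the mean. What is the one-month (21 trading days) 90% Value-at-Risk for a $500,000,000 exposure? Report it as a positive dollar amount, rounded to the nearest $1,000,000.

$112,000,000

At 90%, z = 1.282.
σ_{21d} = 3.8% × √21 = 17.414%.
VaR = 1.282 × 17.414% = 22.325%.
On $500,000,000: 0.22325 × $500,000,000 = $111,625,000.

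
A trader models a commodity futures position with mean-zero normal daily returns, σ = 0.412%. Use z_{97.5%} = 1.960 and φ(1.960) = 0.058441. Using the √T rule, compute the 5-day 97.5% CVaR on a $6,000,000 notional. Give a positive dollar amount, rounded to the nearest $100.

σ_{5d} = 0.412% × √5 = 0.921%.
ES multiplier = φ(z)/(1−α) = 0.058441/0.025 = 2.338.
ES = 0.921% × 2.338 = 2.153%; on $6,000,000: $129,180.

$129,200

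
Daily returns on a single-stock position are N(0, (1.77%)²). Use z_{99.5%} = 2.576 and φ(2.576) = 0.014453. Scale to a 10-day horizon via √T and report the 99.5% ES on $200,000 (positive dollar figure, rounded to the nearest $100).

$32,400

σ_{10d} = 1.77% × √10 = 5.597%.
ES multiplier = φ(z)/(1−α) = 0.014453/0.005 = 2.891.
ES = 5.597% × 2.891 = 16.181%; on $200,000: $32,362.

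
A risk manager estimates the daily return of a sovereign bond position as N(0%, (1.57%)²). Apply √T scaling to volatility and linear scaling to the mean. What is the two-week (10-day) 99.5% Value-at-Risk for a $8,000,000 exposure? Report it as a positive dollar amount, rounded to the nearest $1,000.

$1,023,000

At 99.5%, z = 2.576.
σ_{10d} = 1.57% × √10 = 4.965%.
VaR = 2.576 × 4.965% = 12.790%.
On $8,000,000: 0.12790 × $8,000,000 = $1,023,200.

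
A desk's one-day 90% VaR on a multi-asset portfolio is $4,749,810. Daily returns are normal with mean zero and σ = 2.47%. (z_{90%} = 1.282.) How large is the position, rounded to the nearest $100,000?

$150,000,000

VaR as a fraction of value: z·σ = 1.282 × 2.47% = 3.16654%.
Position = $4,749,810 / 0.0316654 = $150,000,000.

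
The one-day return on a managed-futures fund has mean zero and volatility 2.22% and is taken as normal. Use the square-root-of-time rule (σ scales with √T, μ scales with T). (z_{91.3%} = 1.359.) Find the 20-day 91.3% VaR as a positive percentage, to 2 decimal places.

σ_{20d} = 2.22% × √20 = 9.928%.
VaR = 1.359 × 9.928% = 13.492%.

13.49%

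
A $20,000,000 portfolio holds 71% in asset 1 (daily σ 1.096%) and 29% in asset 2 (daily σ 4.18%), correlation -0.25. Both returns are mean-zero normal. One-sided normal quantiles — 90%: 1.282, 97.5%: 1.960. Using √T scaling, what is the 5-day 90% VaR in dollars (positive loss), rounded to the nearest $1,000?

σ_p = √(0.71²·1.096² + 0.29²·4.18² + 2·-0.25·0.71·0.29·1.096·4.18) = 1.266%.
σ_{5d} = 1.266% × √5 = 2.831%.
VaR = 1.282 × 2.831% = 3.629%; on $20,000,000 that is $725,800.

$726,000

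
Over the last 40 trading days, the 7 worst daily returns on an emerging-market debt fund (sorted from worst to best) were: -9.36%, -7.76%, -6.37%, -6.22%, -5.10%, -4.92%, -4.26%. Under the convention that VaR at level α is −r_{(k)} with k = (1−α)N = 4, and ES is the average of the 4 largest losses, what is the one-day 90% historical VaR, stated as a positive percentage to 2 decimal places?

6.22%

k = 4; the 4th lowest return is -6.22%, so VaR = 6.22%.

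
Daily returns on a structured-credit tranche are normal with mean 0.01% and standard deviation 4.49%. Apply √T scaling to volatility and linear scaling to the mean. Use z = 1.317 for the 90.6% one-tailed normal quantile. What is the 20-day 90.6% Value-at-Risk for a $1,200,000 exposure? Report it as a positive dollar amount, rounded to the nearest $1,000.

σ_{20d} = 4.49% × √20 = 20.080%; μ_{20d} = 20 × 0.01% = 0.200%.
VaR = −(0.200%) + 1.317 × 20.080% = 26.245%.
On $1,200,000: 0.26245 × $1,200,000 = $314,940.

$315,000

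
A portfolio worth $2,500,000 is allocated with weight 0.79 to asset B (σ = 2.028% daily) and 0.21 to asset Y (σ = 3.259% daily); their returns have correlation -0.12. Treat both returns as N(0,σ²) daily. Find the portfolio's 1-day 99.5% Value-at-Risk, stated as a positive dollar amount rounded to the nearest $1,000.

σ_p² = 0.79²·2.028² + 0.21²·3.259² + 2·-0.12·0.79·0.21·2.028·3.259 = 2.7720 (%²).
σ_p = √2.7720 = 1.665%.
At 99.5%, z = 2.576.
VaR = 2.576 × 1.665% = 4.289%; on $2,500,000 that is $107,225.

$107,000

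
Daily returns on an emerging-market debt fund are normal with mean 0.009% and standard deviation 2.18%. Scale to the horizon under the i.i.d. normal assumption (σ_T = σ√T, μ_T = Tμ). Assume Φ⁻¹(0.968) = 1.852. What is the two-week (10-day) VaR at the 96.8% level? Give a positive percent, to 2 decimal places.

12.68%

σ_{10d} = 2.18% × √10 = 6.894%; μ_{10d} = 10 × 0.009% = 0.090%.
VaR = −(0.090%) + 1.852 × 6.894% = 12.678%.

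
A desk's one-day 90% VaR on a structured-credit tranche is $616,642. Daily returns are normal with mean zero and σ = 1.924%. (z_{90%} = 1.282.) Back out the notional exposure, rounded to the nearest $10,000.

$25,000,000

VaR as a fraction of value: z·σ = 1.282 × 1.924% = 2.46657%.
Position = $616,642 / 0.0246657 = $25,000,000.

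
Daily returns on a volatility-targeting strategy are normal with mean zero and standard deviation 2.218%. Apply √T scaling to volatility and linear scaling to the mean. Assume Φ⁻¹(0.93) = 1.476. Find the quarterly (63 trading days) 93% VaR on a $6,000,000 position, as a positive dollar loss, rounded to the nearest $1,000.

σ_{63d} = 2.218% × √63 = 17.605%.
VaR = 1.476 × 17.605% = 25.985%.
On $6,000,000: 0.25985 × $6,000,000 = $1,559,100.

$1,559,000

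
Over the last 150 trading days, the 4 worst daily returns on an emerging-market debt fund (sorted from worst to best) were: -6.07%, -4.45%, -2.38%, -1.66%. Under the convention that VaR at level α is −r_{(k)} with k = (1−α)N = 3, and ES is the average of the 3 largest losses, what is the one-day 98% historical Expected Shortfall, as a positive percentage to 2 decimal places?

4.30%

The 3 worst returns sum to -12.90%.
ES = −(-12.90%) / 3 = 4.3% ≈ 4.30%.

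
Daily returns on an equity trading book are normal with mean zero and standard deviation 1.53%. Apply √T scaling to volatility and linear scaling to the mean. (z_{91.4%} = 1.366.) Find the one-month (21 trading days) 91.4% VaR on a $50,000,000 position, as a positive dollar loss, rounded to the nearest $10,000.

σ_{21d} = 1.53% × √21 = 7.011%.
VaR = 1.366 × 7.011% = 9.577%.
On $50,000,000: 0.09577 × $50,000,000 = $4,788,500.

$4,790,000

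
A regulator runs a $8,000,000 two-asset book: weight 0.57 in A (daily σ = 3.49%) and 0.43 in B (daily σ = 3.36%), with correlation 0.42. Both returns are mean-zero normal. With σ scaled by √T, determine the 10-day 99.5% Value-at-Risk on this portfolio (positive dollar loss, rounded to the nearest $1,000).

σ_p = √(0.57²·3.49² + 0.43²·3.36² + 2·0.42·0.57·0.43·3.49·3.36) = 2.908%.
σ_{10d} = 2.908% × √10 = 9.196%.
z(99.5%) = 2.576.
VaR = 2.576 × 9.196% = 23.689%; on $8,000,000 that is $1,895,120.

$1,895,000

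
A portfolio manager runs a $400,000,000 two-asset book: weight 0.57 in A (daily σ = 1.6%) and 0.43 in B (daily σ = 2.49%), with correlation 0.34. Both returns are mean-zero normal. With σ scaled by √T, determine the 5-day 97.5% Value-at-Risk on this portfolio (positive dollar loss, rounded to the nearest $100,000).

$28,500,000

σ_p = √(0.57²·1.6² + 0.43²·2.49² + 2·0.34·0.57·0.43·1.6·2.49) = 1.625%.
σ_{5d} = 1.625% × √5 = 3.634%.
z(97.5%) = 1.960.
VaR = 1.960 × 3.634% = 7.123%; on $400,000,000 that is $28,492,000.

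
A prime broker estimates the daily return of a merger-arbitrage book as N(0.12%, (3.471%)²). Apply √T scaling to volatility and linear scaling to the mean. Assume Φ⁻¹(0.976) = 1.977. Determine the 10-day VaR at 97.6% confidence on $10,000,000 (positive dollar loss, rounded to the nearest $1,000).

σ_{10d} = 3.471% × √10 = 10.976%; μ_{10d} = 10 × 0.12% = 1.200%.
VaR = −(1.200%) + 1.977 × 10.976% = 20.500%.
On $10,000,000: 0.20500 × $10,000,000 = $2,050,000.

$2,050,000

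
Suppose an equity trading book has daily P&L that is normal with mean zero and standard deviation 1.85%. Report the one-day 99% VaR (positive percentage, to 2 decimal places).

At 99% one-sided, z = 2.326.
VaR = z·σ = 2.326 × 1.85% = 4.303%.

4.30%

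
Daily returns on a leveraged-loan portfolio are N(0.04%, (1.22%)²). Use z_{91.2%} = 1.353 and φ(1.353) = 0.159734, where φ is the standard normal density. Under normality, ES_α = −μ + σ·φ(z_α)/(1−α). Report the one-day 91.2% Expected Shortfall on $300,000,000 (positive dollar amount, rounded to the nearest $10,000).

Tail multiplier: φ(z)/(1−α) = 0.159734 / 0.088 = 1.815.
ES = −(0.04%) + 1.22% × 1.815 = 2.174%.
On $300,000,000: 0.02174 × $300,000,000 = $6,522,000.

$6,520,000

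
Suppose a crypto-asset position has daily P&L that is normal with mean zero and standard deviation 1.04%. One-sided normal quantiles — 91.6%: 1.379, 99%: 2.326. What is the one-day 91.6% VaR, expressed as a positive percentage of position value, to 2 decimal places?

VaR = z·σ = 1.379 × 1.04% = 1.434%.

1.43%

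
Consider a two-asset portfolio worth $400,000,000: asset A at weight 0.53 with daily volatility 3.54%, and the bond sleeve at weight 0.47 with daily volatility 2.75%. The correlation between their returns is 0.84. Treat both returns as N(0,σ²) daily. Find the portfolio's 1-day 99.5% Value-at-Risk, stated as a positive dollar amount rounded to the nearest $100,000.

σ_p² = 0.53²·3.54² + 0.47²·2.75² + 2·0.84·0.53·0.47·3.54·2.75 = 9.2647 (%²).
σ_p = √9.2647 = 3.044%.
At 99.5%, z = 2.576.
VaR = 2.576 × 3.044% = 7.841%; on $400,000,000 that is $31,364,000.

$31,400,000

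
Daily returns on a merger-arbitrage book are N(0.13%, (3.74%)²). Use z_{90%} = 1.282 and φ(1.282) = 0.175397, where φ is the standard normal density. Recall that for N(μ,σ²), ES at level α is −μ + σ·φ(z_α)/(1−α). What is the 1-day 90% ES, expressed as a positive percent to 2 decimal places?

6.43%

Tail multiplier: φ(z)/(1−α) = 0.175397 / 0.1 = 1.754.
ES = −(0.13%) + 3.74% × 1.754 = 6.430%.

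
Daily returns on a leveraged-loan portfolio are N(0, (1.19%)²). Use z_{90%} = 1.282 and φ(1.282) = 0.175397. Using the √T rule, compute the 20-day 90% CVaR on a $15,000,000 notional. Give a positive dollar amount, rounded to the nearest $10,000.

σ_{20d} = 1.19% × √20 = 5.322%.
ES multiplier = φ(z)/(1−α) = 0.175397/0.1 = 1.754.
ES = 5.322% × 1.754 = 9.335%; on $15,000,000: $1,400,250.

$1,400,000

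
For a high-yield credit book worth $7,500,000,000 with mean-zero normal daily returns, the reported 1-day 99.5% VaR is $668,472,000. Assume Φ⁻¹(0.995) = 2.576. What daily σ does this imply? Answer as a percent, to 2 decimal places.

VaR as a fraction: $668,472,000 / $7,500,000,000 = 8.913%.
σ = VaR / z = 8.913% / 2.576 = 3.460%.

3.46%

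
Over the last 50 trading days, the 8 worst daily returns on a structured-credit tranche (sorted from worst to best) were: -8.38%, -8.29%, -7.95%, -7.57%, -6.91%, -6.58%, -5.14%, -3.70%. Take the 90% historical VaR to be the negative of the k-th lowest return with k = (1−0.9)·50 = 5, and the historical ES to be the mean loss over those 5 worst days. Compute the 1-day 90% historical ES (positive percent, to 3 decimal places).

7.820%

The 5 worst returns sum to -39.10%.
ES = −(-39.10%) / 5 = 7.82% ≈ 7.820%.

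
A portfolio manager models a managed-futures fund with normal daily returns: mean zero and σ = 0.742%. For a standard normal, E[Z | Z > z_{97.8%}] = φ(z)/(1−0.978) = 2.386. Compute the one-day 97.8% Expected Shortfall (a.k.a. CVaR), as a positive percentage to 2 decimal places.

ES = 0.742% × 2.386 = 1.770%.

1.77%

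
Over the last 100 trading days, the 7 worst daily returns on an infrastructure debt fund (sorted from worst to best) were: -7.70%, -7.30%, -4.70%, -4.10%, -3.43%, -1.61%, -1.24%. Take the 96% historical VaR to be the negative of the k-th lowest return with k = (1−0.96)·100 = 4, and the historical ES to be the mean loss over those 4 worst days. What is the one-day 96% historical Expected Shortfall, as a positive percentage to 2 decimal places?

5.95%

The 4 worst returns sum to -23.80%.
ES = −(-23.80%) / 4 = 5.95%.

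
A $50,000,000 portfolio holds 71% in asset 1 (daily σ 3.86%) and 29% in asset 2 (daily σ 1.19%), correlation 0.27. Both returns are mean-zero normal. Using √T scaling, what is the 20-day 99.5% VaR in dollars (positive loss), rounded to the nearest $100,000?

σ_p = √(0.71²·3.86² + 0.29²·1.19² + 2·0.27·0.71·0.29·3.86·1.19) = 2.853%.
σ_{20d} = 2.853% × √20 = 12.759%.
z(99.5%) = 2.576.
VaR = 2.576 × 12.759% = 32.867%; on $50,000,000 that is $16,433,500.

$16,400,000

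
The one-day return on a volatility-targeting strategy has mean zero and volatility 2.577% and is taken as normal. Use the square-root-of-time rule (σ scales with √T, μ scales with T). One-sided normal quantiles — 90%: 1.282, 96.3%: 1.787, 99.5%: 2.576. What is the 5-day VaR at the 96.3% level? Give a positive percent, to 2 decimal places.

10.30%

σ_{5d} = 2.577% × √5 = 5.762%.
VaR = 1.787 × 5.762% = 10.297%.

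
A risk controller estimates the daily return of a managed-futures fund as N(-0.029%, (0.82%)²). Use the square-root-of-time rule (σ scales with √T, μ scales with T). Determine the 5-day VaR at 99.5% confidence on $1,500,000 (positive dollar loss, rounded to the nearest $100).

$73,000

At 99.5%, z = 2.576.
σ_{5d} = 0.82% × √5 = 1.834%; μ_{5d} = 5 × -0.029% = -0.145%.
VaR = −(-0.145%) + 2.576 × 1.834% = 4.869%.
On $1,500,000: 0.04869 × $1,500,000 = $73,035.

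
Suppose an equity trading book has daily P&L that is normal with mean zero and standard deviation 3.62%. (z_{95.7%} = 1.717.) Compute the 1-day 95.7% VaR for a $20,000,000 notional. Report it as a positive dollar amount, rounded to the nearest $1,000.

VaR = z·σ = 1.717 × 3.62% = 6.216%.
On $20,000,000: 0.06216 × $20,000,000 = $1,243,200.

$1,243,000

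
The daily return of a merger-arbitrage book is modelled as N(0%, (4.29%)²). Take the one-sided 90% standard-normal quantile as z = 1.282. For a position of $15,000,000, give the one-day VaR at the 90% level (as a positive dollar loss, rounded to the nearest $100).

VaR = z·σ = 1.282 × 4.29% = 5.500%.
On $15,000,000: 0.05500 × $15,000,000 = $825,000.

$825,000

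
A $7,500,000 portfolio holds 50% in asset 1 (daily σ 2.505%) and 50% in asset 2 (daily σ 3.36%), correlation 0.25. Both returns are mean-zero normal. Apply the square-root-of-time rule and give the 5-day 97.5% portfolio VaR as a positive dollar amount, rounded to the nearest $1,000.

$767,000

σ_p = √(0.5²·2.505² + 0.5²·3.36² + 2·0.25·0.5·0.5·2.505·3.36) = 2.333%.
σ_{5d} = 2.333% × √5 = 5.217%.
z(97.5%) = 1.960.
VaR = 1.960 × 5.217% = 10.225%; on $7,500,000 that is $766,875.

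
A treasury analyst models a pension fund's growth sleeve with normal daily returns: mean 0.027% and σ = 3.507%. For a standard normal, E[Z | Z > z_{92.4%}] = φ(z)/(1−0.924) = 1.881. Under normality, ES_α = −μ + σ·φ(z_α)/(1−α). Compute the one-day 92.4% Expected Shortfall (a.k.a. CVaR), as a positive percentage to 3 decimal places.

6.570%

ES = −(0.027%) + 3.507% × 1.881 = 6.570%.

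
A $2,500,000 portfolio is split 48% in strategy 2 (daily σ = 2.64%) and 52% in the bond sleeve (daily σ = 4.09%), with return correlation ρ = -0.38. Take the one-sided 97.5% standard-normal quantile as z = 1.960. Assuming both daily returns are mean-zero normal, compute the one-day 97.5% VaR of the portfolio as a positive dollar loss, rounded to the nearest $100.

σ_p² = 0.48²·2.64² + 0.52²·4.09² + 2·-0.38·0.48·0.52·2.64·4.09 = 4.0808 (%²).
σ_p = √4.0808 = 2.020%.
VaR = 1.960 × 2.020% = 3.959%; on $2,500,000 that is $98,975.

$99,000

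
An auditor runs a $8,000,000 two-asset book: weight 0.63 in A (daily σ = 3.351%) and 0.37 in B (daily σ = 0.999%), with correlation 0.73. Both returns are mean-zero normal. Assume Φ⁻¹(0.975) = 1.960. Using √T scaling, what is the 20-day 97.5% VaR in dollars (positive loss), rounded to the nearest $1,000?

σ_p = √(0.63²·3.351² + 0.37²·0.999² + 2·0.73·0.63·0.37·3.351·0.999) = 2.394%.
σ_{20d} = 2.394% × √20 = 10.706%.
VaR = 1.960 × 10.706% = 20.984%; on $8,000,000 that is $1,678,720.

$1,679,000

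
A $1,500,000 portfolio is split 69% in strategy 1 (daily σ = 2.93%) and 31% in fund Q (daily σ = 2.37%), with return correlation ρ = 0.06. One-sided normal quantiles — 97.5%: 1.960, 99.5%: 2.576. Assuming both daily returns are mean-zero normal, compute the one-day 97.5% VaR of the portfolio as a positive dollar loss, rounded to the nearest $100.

$64,400

σ_p² = 0.69²·2.93² + 0.31²·2.37² + 2·0.06·0.69·0.31·2.93·2.37 = 4.8053 (%²).
σ_p = √4.8053 = 2.192%.
VaR = 1.960 × 2.192% = 4.296%; on $1,500,000 that is $64,440.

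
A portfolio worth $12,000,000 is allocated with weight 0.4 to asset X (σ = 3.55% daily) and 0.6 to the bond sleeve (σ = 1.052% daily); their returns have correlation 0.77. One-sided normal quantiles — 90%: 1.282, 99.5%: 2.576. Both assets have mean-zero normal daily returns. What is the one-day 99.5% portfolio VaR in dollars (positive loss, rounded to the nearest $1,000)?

$602,000

σ_p² = 0.4²·3.55² + 0.6²·1.052² + 2·0.77·0.4·0.6·3.55·1.052 = 3.7951 (%²).
σ_p = √3.7951 = 1.948%.
VaR = 2.576 × 1.948% = 5.018%; on $12,000,000 that is $602,160.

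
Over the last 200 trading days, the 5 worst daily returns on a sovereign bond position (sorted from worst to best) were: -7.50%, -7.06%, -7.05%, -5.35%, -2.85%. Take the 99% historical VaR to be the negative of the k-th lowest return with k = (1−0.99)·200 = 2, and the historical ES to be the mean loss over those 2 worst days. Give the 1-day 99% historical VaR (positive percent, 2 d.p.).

7.06%

k = 2; the 2nd lowest return is -7.06%, so VaR = 7.06%.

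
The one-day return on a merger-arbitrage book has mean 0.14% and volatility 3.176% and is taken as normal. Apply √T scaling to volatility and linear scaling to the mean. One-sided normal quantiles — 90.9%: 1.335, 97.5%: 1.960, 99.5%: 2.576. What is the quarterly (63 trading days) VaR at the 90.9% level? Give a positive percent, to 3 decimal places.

σ_{63d} = 3.176% × √63 = 25.209%; μ_{63d} = 63 × 0.14% = 8.820%.
VaR = −(8.820%) + 1.335 × 25.209% = 24.834%.

24.834%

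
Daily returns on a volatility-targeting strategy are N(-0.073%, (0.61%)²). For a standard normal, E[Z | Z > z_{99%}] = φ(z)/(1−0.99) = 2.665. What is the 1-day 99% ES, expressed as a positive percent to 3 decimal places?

ES = −(-0.073%) + 0.61% × 2.665 = 1.699%.

1.699%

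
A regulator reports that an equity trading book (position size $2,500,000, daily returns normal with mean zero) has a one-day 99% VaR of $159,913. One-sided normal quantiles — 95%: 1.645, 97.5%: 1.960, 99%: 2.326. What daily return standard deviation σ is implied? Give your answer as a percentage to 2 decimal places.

VaR as a fraction: $159,913 / $2,500,000 = 6.397%.
σ = VaR / z = 6.397% / 2.326 = 2.750%.

2.75%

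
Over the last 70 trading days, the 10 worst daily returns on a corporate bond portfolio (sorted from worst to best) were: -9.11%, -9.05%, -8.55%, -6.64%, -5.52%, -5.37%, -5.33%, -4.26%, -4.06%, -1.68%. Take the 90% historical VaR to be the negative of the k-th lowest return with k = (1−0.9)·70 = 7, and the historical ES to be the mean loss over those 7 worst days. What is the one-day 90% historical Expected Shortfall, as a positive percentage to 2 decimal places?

7.08%

The 7 worst returns sum to -49.57%.
ES = −(-49.57%) / 7 = 7.0814…% ≈ 7.08%.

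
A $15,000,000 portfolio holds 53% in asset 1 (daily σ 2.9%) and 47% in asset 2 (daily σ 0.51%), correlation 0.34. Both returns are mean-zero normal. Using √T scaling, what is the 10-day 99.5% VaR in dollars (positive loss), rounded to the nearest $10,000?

$2,000,000

σ_p = √(0.53²·2.9² + 0.47²·0.51² + 2·0.34·0.53·0.47·2.9·0.51) = 1.634%.
σ_{10d} = 1.634% × √10 = 5.167%.
z(99.5%) = 2.576.
VaR = 2.576 × 5.167% = 13.310%; on $15,000,000 that is $1,996,500.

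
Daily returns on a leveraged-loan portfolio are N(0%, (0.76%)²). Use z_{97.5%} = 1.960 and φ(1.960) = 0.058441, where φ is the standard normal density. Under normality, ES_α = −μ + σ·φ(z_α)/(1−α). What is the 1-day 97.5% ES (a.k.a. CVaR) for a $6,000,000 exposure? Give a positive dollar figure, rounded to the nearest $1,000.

$107,000

Tail multiplier: φ(z)/(1−α) = 0.058441 / 0.025 = 2.338.
ES = 0.76% × 2.338 = 1.777%.
On $6,000,000: 0.01777 × $6,000,000 = $106,620.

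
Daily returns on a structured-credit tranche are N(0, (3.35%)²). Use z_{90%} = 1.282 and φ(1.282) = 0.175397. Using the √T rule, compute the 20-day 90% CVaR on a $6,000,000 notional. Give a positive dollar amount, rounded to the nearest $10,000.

σ_{20d} = 3.35% × √20 = 14.982%.
ES multiplier = φ(z)/(1−α) = 0.175397/0.1 = 1.754.
ES = 14.982% × 1.754 = 26.278%; on $6,000,000: $1,576,680.

$1,580,000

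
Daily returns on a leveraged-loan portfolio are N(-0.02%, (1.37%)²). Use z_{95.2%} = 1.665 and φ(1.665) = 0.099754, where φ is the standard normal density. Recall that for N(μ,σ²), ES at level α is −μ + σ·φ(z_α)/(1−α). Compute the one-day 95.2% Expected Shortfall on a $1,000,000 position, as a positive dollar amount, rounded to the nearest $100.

$28,700

Tail multiplier: φ(z)/(1−α) = 0.099754 / 0.048 = 2.078.
ES = −(-0.02%) + 1.37% × 2.078 = 2.867%.
On $1,000,000: 0.02867 × $1,000,000 = $28,670.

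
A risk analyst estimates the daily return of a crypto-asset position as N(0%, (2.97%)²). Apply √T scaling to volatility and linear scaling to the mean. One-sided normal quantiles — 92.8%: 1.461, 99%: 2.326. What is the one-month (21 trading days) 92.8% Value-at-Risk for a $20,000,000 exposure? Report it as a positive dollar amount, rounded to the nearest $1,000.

$3,977,000

σ_{21d} = 2.97% × √21 = 13.610%.
VaR = 1.461 × 13.610% = 19.884%.
On $20,000,000: 0.19884 × $20,000,000 = $3,976,800.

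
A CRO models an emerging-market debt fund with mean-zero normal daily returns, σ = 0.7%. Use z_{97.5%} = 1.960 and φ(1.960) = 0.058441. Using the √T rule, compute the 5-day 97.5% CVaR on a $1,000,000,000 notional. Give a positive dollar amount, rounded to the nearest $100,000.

σ_{5d} = 0.7% × √5 = 1.565%.
ES multiplier = φ(z)/(1−α) = 0.058441/0.025 = 2.338.
ES = 1.565% × 2.338 = 3.659%; on $1,000,000,000: $36,590,000.

$36,600,000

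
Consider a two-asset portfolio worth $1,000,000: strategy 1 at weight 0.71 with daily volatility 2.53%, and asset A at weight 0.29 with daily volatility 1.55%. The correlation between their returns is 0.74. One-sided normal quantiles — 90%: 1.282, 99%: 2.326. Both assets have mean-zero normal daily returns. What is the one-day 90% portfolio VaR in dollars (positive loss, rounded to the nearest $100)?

$27,600

σ_p² = 0.71²·2.53² + 0.29²·1.55² + 2·0.74·0.71·0.29·2.53·1.55 = 4.6238 (%²).
σ_p = √4.6238 = 2.150%.
VaR = 1.282 × 2.150% = 2.756%; on $1,000,000 that is $27,560.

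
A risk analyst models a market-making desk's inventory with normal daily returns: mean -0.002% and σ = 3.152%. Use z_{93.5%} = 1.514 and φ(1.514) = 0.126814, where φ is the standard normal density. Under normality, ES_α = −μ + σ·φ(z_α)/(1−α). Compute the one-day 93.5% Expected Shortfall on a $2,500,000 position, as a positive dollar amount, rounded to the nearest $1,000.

Tail multiplier: φ(z)/(1−α) = 0.126814 / 0.065 = 1.951.
ES = −(-0.002%) + 3.152% × 1.951 = 6.152%.
On $2,500,000: 0.06152 × $2,500,000 = $153,800.

$154,000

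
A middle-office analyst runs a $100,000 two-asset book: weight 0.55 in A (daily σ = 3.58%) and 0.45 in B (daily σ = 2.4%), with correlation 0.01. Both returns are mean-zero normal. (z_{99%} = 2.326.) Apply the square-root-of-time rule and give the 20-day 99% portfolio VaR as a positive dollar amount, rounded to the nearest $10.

σ_p = √(0.55²·3.58² + 0.45²·2.4² + 2·0.01·0.55·0.45·3.58·2.4) = 2.255%.
σ_{20d} = 2.255% × √20 = 10.085%.
VaR = 2.326 × 10.085% = 23.458%; on $100,000 that is $23,458.

$23,460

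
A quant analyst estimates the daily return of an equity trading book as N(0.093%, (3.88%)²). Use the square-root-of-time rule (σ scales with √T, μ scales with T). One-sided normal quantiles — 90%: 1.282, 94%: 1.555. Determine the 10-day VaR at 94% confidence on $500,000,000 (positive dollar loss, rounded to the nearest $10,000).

$90,750,000

σ_{10d} = 3.88% × √10 = 12.270%; μ_{10d} = 10 × 0.093% = 0.930%.
VaR = −(0.930%) + 1.555 × 12.270% = 18.150%.
On $500,000,000: 0.18150 × $500,000,000 = $90,750,000.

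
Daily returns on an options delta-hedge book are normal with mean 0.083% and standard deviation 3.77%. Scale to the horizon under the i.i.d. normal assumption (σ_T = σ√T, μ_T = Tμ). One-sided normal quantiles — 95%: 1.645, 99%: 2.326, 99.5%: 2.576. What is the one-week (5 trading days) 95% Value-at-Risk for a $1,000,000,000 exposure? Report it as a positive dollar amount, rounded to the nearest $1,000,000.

$135,000,000

σ_{5d} = 3.77% × √5 = 8.430%; μ_{5d} = 5 × 0.083% = 0.415%.
VaR = −(0.415%) + 1.645 × 8.430% = 13.452%.
On $1,000,000,000: 0.13452 × $1,000,000,000 = $134,520,000.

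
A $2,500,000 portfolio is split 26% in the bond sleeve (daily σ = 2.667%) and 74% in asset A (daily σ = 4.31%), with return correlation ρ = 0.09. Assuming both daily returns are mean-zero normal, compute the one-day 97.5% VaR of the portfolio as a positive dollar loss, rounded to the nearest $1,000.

σ_p² = 0.26²·2.667² + 0.74²·4.31² + 2·0.09·0.26·0.74·2.667·4.31 = 11.0512 (%²).
σ_p = √11.0512 = 3.324%.
At 97.5%, z = 1.960.
VaR = 1.960 × 3.324% = 6.515%; on $2,500,000 that is $162,875.

$163,000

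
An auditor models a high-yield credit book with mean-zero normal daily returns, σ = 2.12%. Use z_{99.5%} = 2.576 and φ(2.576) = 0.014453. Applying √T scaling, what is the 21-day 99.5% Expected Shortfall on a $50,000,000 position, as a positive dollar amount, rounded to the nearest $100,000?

σ_{21d} = 2.12% × √21 = 9.715%.
ES multiplier = φ(z)/(1−α) = 0.014453/0.005 = 2.891.
ES = 9.715% × 2.891 = 28.086%; on $50,000,000: $14,043,000.

$14,000,000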